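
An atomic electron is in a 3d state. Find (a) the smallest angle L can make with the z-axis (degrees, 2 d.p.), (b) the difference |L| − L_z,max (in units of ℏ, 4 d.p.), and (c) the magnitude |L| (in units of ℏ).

θ_min ≈ 35.26°; |L|−L_z,max ≈ 0.4495ℏ; |L| = √6 ℏ ≈ 2.449ℏ

3d means n = 3, l = 2.
cos θ_min = 2/√6, so θ_min ≈ 35.26°.
|L| − L_z,max = (√6 − 2)ℏ ≈ 0.4495ℏ.
|L| = ℏ√(2·3) = √6 ℏ ≈ 2.449ℏ.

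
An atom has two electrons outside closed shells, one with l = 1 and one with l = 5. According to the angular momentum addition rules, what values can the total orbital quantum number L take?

L = 4, 5, 6

By the triangle rule, |l₁ − l₂| ≤ L ≤ l₁ + l₂.
So L can be 4, 5, 6.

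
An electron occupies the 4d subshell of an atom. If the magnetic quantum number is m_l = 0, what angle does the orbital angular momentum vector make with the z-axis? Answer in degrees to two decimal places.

θ ≈ 90.00°

The 4d subshell has l = 2.
|L| = √(l(l+1)) ℏ = √6 ℏ.
L_z = m_l ℏ = 0ℏ.
cos θ = L_z/|L| = 0/√6, so θ ≈ 90.00°.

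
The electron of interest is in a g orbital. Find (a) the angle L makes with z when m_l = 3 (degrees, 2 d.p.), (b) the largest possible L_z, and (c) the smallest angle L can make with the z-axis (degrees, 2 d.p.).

G corresponds to l = 4.
For m_l = 3: cos θ = 3/√20, θ ≈ 47.87°.
L_z,max = lℏ = 4ℏ.
cos θ_min = 4/√20, so θ_min ≈ 26.57°.

θ(m_l=3) ≈ 47.87°; L_z,max = 4ℏ; θ_min ≈ 26.57°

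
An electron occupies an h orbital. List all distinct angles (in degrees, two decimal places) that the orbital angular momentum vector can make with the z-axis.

θ ∈ {24.09°, 43.09°, 56.79°, 68.58°, 79.48°, 90.00°, 100.52°, 111.42°, 123.21°, 136.91°, 155.91°}

An h state has l = 5.
|L| = ℏ√(l(l+1)) = √30 ℏ.
cos θ = m_l/√30 for each m_l ∈ {-5, -4, -3, -2, -1, 0, 1, 2, 3, 4, 5}.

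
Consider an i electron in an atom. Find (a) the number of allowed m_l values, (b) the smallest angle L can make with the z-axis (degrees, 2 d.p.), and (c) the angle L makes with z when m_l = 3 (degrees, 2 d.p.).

The letter i corresponds to l = 6.
There are 2l+1 = 13 values of m_l.
cos θ_min = 6/√42, so θ_min ≈ 22.21°.
For m_l = 3: cos θ = 3/√42, θ ≈ 62.42°.

13 values; θ_min ≈ 22.21°; θ(m_l=3) ≈ 62.42°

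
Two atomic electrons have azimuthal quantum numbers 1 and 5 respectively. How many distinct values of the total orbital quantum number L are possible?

3

Angular momentum addition gives L = |l₁ − l₂|, …, l₁ + l₂.
So L can be 4, 5, 6.
That is 3 values.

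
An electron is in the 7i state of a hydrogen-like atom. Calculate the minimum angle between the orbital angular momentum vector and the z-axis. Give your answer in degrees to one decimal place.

For 7i, l = 6.
|L| = ℏ√(l(l+1)) = √42 ℏ.
The smallest angle corresponds to the largest L_z, i.e. m_l = l = 6, giving L_z = 6ℏ.
cos θ_min = 6/√42, so θ_min ≈ 22.2°.

θ_min ≈ 22.2°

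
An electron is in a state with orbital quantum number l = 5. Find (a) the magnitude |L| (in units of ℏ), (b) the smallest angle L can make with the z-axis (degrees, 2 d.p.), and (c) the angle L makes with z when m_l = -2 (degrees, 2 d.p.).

|L| = √30 ℏ ≈ 5.477ℏ; θ_min ≈ 24.09°; θ(m_l=-2) ≈ 111.42°

|L| = ℏ√(5·6) = √30 ℏ ≈ 5.477ℏ.
cos θ_min = 5/√30, so θ_min ≈ 24.09°.
For m_l = -2: cos θ = -2/√30, θ ≈ 111.42°.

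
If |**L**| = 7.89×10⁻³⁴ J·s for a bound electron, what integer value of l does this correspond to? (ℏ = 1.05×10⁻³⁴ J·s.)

In units of ℏ, |L| ≈ 7.514.
l(l+1) ≈ 7.514² ≈ 56.46, so l = 7.

l = 7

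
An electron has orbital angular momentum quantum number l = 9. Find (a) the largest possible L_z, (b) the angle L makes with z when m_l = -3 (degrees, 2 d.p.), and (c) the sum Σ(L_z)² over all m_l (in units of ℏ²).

L_z,max = lℏ = 9ℏ.
For m_l = -3: cos θ = -3/√90, θ ≈ 108.43°.
Σ m_l² = 570, so Σ(L_z)² = 570 ℏ².

L_z,max = 9ℏ; θ(m_l=-3) ≈ 108.43°; Σ(L_z)² = 570 ℏ²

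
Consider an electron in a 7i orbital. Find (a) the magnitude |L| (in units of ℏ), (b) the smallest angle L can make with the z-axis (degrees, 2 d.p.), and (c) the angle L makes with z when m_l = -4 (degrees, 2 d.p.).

|L| = √42 ℏ ≈ 6.481ℏ; θ_min ≈ 22.21°; θ(m_l=-4) ≈ 128.11°

The 7i subshell has l = 6.
|L| = ℏ√(6·7) = √42 ℏ ≈ 6.481ℏ.
cos θ_min = 6/√42, so θ_min ≈ 22.21°.
For m_l = -4: cos θ = -4/√42, θ ≈ 128.11°.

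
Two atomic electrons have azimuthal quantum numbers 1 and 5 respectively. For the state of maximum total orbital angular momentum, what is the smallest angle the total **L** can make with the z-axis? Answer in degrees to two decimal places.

θ_min ≈ 22.21°

L runs from |1 − 5| = 4 to 1 + 5 = 6.
Allowed values: L = 4, 5, 6.
The maximum is L = 6, with |L_tot| = ℏ√(6·7) = √42 ℏ.
The minimum angle with z is arccos(6/√42) ≈ 22.21°.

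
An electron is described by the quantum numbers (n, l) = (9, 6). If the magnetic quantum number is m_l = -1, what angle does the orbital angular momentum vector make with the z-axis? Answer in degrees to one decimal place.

|L| = ℏ√(l(l+1)) = √42 ℏ.
L_z = m_l ℏ = −1ℏ.
cos θ = L_z/|L| = -1/√42, so θ ≈ 98.9°.

θ ≈ 98.9°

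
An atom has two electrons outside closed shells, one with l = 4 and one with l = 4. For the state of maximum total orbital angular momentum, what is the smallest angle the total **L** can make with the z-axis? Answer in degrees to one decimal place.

θ_min ≈ 19.5°

By the triangle rule, |l₁ − l₂| ≤ L ≤ l₁ + l₂.
Allowed values: L = 0, 1, 2, 3, 4, 5, 6, 7, 8.
The maximum is L = 8, with |L_tot| = ℏ√(8·9) = 6√2 ℏ.
The minimum angle with z is arccos(8/√72) ≈ 19.5°.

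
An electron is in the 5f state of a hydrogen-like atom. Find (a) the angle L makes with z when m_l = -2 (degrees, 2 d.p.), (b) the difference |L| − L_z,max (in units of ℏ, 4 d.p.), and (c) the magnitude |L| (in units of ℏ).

θ(m_l=-2) ≈ 125.26°; |L|−L_z,max ≈ 0.4641ℏ; |L| = 2√3 ℏ ≈ 3.464ℏ

The 5f subshell has l = 3.
For m_l = -2: cos θ = -2/√12, θ ≈ 125.26°.
|L| − L_z,max = (2√3 − 3)ℏ ≈ 0.4641ℏ.
|L| = ℏ√(3·4) = 2√3 ℏ ≈ 3.464ℏ.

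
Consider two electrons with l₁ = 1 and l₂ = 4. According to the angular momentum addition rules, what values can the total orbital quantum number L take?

L = 3, 4, 5

By the triangle rule, |l₁ − l₂| ≤ L ≤ l₁ + l₂.
So L can be 3, 4, 5.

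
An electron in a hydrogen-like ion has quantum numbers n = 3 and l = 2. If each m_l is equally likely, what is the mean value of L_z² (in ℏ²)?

⟨L_z²⟩ = 2 ℏ²

The allowed m_l values are -2, -1, 0, 1, 2.
⟨L_z²⟩ = ℏ²·(Σ m_l²)/(2l+1) = ℏ²·10/5 = 2ℏ².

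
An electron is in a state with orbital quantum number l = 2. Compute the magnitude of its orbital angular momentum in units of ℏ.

|L| = ℏ√(l(l+1)) = ℏ√(2·3) = √6 ℏ

|L| = √6 ℏ ≈ 2.449ℏ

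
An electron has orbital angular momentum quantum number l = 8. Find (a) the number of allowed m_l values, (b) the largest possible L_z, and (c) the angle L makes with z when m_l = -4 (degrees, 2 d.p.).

17 values; L_z,max = 8ℏ; θ(m_l=-4) ≈ 118.13°

There are 2l+1 = 17 values of m_l.
L_z,max = lℏ = 8ℏ.
For m_l = -4: cos θ = -4/√72, θ ≈ 118.13°.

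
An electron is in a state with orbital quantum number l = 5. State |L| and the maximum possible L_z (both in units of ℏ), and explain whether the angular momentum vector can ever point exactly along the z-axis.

|L| = √30 ℏ ≈ 5.4772ℏ, while L_z,max = lℏ = 5ℏ.
Since |L| > L_z,max, the vector can never point exactly along z; the closest it comes is θ_min = arccos(5/√30) ≈ 24.1°.

No: L_z,max = 5ℏ < |L| = √30 ℏ ≈ 5.477ℏ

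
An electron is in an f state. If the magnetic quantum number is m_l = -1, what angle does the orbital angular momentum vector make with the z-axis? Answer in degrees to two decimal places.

θ ≈ 106.78°

For an f orbital, l = 3.
|L|² = l(l+1)ℏ² = 12ℏ², so |L| = 2√3 ℏ.
L_z = m_l ℏ = −1ℏ.
cos θ = L_z/|L| = -1/√12, so θ ≈ 106.78°.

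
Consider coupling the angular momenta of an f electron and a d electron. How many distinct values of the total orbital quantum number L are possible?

5

The total orbital quantum number L ranges from |l₁ − l₂| to l₁ + l₂ in integer steps.
Allowed values: L = 1, 2, 3, 4, 5.
That is 5 values.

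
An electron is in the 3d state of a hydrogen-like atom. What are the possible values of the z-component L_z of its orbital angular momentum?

For 3d, l = 2.
L_z = m_l ℏ with m_l ranging from −l to +l in integer steps.
For l = 2: m_l ∈ {-2, -1, 0, 1, 2}.

L_z ∈ {−2ℏ, −ℏ, 0, ℏ, 2ℏ}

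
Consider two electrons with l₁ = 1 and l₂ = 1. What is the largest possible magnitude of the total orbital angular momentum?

|L_tot|_max = √6 ℏ ≈ 2.449ℏ

Angular momentum addition gives L = |l₁ − l₂|, …, l₁ + l₂.
Allowed values: L = 0, 1, 2.
The largest magnitude corresponds to L = 2: |L_tot| = ℏ√(2·3) = √6 ℏ.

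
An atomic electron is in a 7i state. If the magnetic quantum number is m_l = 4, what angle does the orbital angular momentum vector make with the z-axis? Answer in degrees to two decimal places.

θ ≈ 51.89°

For 7i, l = 6.
|L| = √(l(l+1)) ℏ = √42 ℏ.
L_z = m_l ℏ = 4ℏ.
cos θ = L_z/|L| = 4/√42, so θ ≈ 51.89°.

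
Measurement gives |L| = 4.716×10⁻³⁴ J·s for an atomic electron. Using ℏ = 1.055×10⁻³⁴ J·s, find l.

In units of ℏ, |L| ≈ 4.470.
Set l(l+1) = 19.98; the integer solution is l = 4.

l = 4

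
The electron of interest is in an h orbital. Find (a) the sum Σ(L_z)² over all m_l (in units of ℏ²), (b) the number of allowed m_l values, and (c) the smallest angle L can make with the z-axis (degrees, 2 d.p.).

Σ(L_z)² = 110 ℏ²; 11 values; θ_min ≈ 24.09°

An h state has l = 5.
Σ m_l² = 110, so Σ(L_z)² = 110 ℏ².
There are 2l+1 = 11 values of m_l.
cos θ_min = 5/√30, so θ_min ≈ 24.09°.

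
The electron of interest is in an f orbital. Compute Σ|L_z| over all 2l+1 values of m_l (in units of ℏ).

The letter f corresponds to l = 3.
m_l runs from −3 to 3, i.e. {-3, -2, -1, 0, 1, 2, 3}.
Σ|m_l| = l(l+1) = 12.

Σ|L_z| = 12 ℏ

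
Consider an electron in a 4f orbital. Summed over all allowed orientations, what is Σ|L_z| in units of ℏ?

For 4f, l = 3.
The allowed m_l values are -3, -2, -1, 0, 1, 2, 3.
Σ|m_l| = 2(1+2+…+3) = 12.

Σ|L_z| = 12 ℏ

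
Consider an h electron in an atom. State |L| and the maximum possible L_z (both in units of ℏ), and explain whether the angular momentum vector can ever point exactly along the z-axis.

H corresponds to l = 5.
|L| = √30 ℏ ≈ 5.4772ℏ, while L_z,max = lℏ = 5ℏ.
Since |L| > L_z,max, the vector can never point exactly along z; the closest it comes is θ_min = arccos(5/√30) ≈ 24.1°.

No: L_z,max = 5ℏ < |L| = √30 ℏ ≈ 5.477ℏ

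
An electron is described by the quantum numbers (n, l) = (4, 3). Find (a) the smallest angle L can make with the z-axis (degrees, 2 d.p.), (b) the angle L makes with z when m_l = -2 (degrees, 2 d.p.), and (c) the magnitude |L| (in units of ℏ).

θ_min ≈ 30.00°; θ(m_l=-2) ≈ 125.26°; |L| = 2√3 ℏ ≈ 3.464ℏ

cos θ_min = 3/√12, so θ_min ≈ 30.00°.
For m_l = -2: cos θ = -2/√12, θ ≈ 125.26°.
|L| = ℏ√(3·4) = 2√3 ℏ ≈ 3.464ℏ.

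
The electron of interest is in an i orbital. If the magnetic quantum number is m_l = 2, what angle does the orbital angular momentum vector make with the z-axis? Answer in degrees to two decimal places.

θ ≈ 72.02°

For an i orbital, l = 6.
|L| = √(l(l+1)) ℏ = √42 ℏ.
L_z = m_l ℏ = 2ℏ.
cos θ = L_z/|L| = 2/√42, so θ ≈ 72.02°.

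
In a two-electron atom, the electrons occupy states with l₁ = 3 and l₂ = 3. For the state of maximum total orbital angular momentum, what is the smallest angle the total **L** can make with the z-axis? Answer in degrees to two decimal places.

θ_min ≈ 22.21°

The total orbital quantum number L ranges from |l₁ − l₂| to l₁ + l₂ in integer steps.
Allowed values: L = 0, 1, 2, 3, 4, 5, 6.
The maximum is L = 6, with |L_tot| = ℏ√(6·7) = √42 ℏ.
The minimum angle with z is arccos(6/√42) ≈ 22.21°.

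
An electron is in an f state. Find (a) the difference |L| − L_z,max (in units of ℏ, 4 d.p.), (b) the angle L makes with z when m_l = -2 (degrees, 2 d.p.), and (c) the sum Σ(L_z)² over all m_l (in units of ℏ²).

|L|−L_z,max ≈ 0.4641ℏ; θ(m_l=-2) ≈ 125.26°; Σ(L_z)² = 28 ℏ²

For an f orbital, l = 3.
|L| − L_z,max = (2√3 − 3)ℏ ≈ 0.4641ℏ.
For m_l = -2: cos θ = -2/√12, θ ≈ 125.26°.
Σ m_l² = 28, so Σ(L_z)² = 28 ℏ².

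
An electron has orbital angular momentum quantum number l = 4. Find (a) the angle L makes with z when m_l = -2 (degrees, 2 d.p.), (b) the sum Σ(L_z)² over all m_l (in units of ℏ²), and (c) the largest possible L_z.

For m_l = -2: cos θ = -2/√20, θ ≈ 116.57°.
Σ m_l² = 60, so Σ(L_z)² = 60 ℏ².
L_z,max = lℏ = 4ℏ.

θ(m_l=-2) ≈ 116.57°; Σ(L_z)² = 60 ℏ²; L_z,max = 4ℏ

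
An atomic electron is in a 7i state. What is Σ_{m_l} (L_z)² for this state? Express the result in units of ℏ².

For 7i, l = 6.
The allowed m_l values are -6, -5, -4, -3, -2, -1, 0, 1, 2, 3, 4, 5, 6.
Σ m_l² = l(l+1)(2l+1)/3 = 6·7·13/3 = 182.

Σ(L_z)² = 182 ℏ²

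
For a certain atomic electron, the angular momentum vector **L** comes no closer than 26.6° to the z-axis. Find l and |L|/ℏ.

cos θ_min = l/√(l(l+1)) = √(l/(l+1)), so l/(l+1) = cos²(26.6°) = 0.7995.
l = cos²θ/sin²θ ≈ 4.
Then |L| = ℏ√(4·5) = 2√5 ℏ.

l = 4, |L| = 2√5 ℏ ≈ 4.472ℏ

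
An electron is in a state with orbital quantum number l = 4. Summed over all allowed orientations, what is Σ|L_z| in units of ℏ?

Σ|L_z| = 20 ℏ

The allowed m_l values are -4, -3, -2, -1, 0, 1, 2, 3, 4.
Σ|m_l| = l(l+1) = 20.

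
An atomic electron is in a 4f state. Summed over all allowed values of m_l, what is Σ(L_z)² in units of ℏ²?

Σ(L_z)² = 28 ℏ²

The 4f subshell has l = 3.
The allowed m_l values are -3, -2, -1, 0, 1, 2, 3.
Σ m_l² = 2·(1 + 4 + 9) = 28.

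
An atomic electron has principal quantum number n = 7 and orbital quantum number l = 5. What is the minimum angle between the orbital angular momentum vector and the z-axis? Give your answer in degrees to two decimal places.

θ_min ≈ 24.09°

|L| = √(l(l+1)) ℏ = √30 ℏ.
The smallest angle corresponds to the largest L_z, i.e. m_l = l = 5, giving L_z = 5ℏ.
cos θ_min = 5/√30, so θ_min ≈ 24.09°.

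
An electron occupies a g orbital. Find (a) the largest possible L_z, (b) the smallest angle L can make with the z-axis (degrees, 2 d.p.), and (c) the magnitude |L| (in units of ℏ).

L_z,max = 4ℏ; θ_min ≈ 26.57°; |L| = 2√5 ℏ ≈ 4.472ℏ

A g state has l = 4.
L_z,max = lℏ = 4ℏ.
cos θ_min = 4/√20, so θ_min ≈ 26.57°.
|L| = ℏ√(4·5) = 2√5 ℏ ≈ 4.472ℏ.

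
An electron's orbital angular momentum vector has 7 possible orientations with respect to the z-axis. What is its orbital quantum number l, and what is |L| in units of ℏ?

l = 3, |L| = 2√3 ℏ ≈ 3.464ℏ

2l + 1 = 7 ⇒ l = 3.
Then |L| = √(l(l+1)) ℏ = 2√3 ℏ.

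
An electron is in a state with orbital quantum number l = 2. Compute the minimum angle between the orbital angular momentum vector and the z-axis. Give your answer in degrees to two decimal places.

|L| = √(l(l+1)) ℏ = √6 ℏ.
The smallest angle corresponds to the largest L_z, i.e. m_l = l = 2, giving L_z = 2ℏ.
cos θ_min = 2/√6, so θ_min ≈ 35.26°.

θ_min ≈ 35.26°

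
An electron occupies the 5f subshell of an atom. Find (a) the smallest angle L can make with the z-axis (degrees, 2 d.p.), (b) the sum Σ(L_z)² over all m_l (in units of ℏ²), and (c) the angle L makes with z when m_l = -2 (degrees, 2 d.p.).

The 5f subshell has l = 3.
cos θ_min = 3/√12, so θ_min ≈ 30.00°.
Σ m_l² = 28, so Σ(L_z)² = 28 ℏ².
For m_l = -2: cos θ = -2/√12, θ ≈ 125.26°.

θ_min ≈ 30.00°; Σ(L_z)² = 28 ℏ²; θ(m_l=-2) ≈ 125.26°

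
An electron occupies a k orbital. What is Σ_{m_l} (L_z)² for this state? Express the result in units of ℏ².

A k state has l = 7.
The allowed m_l values are -7, -6, -5, -4, -3, -2, -1, 0, 1, 2, 3, 4, 5, 6, 7.
Σ m_l² = l(l+1)(2l+1)/3 = 7·8·15/3 = 280.

Σ(L_z)² = 280 ℏ²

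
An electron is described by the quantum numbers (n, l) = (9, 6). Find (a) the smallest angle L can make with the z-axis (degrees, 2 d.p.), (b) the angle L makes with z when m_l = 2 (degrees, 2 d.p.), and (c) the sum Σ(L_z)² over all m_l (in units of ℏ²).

cos θ_min = 6/√42, so θ_min ≈ 22.21°.
For m_l = 2: cos θ = 2/√42, θ ≈ 72.02°.
Σ m_l² = 182, so Σ(L_z)² = 182 ℏ².

θ_min ≈ 22.21°; θ(m_l=2) ≈ 72.02°; Σ(L_z)² = 182 ℏ²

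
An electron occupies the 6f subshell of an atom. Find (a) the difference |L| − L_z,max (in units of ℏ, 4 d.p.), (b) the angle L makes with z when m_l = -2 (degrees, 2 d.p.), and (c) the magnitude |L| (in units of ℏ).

The 6f subshell has l = 3.
|L| − L_z,max = (2√3 − 3)ℏ ≈ 0.4641ℏ.
For m_l = -2: cos θ = -2/√12, θ ≈ 125.26°.
|L| = ℏ√(3·4) = 2√3 ℏ ≈ 3.464ℏ.

|L|−L_z,max ≈ 0.4641ℏ; θ(m_l=-2) ≈ 125.26°; |L| = 2√3 ℏ ≈ 3.464ℏ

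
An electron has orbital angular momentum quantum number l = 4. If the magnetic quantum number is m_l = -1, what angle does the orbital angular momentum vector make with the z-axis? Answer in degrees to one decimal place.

θ ≈ 102.9°

|L| = ℏ√(l(l+1)) = 2√5 ℏ.
L_z = m_l ℏ = −1ℏ.
cos θ = L_z/|L| = -1/√20, so θ ≈ 102.9°.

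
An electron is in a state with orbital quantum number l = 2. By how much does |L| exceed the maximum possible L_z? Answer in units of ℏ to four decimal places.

|L| = √6 ℏ ≈ 2.4495ℏ, while L_z,max = lℏ = 2ℏ.
The difference is (√6 − 2)ℏ ≈ 0.4495ℏ.

|L| − L_z,max ≈ 0.4495ℏ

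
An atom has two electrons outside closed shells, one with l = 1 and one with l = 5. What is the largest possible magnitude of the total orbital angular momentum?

|L_tot|_max = √42 ℏ ≈ 6.481ℏ

Angular momentum addition gives L = |l₁ − l₂|, …, l₁ + l₂.
Allowed values: L = 4, 5, 6.
The largest magnitude corresponds to L = 6: |L_tot| = ℏ√(6·7) = √42 ℏ.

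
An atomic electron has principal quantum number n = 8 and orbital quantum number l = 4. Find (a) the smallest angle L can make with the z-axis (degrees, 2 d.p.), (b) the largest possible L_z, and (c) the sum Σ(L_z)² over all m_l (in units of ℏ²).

θ_min ≈ 26.57°; L_z,max = 4ℏ; Σ(L_z)² = 60 ℏ²

cos θ_min = 4/√20, so θ_min ≈ 26.57°.
L_z,max = lℏ = 4ℏ.
Σ m_l² = 60, so Σ(L_z)² = 60 ℏ².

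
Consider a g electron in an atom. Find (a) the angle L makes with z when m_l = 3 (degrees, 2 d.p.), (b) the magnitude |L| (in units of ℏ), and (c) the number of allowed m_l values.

θ(m_l=3) ≈ 47.87°; |L| = 2√5 ℏ ≈ 4.472ℏ; 9 values

For a g orbital, l = 4.
For m_l = 3: cos θ = 3/√20, θ ≈ 47.87°.
|L| = ℏ√(4·5) = 2√5 ℏ ≈ 4.472ℏ.
There are 2l+1 = 9 values of m_l.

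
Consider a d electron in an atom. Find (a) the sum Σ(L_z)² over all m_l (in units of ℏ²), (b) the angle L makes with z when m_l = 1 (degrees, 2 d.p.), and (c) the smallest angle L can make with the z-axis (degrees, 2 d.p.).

Σ(L_z)² = 10 ℏ²; θ(m_l=1) ≈ 65.91°; θ_min ≈ 35.26°

D corresponds to l = 2.
Σ m_l² = 10, so Σ(L_z)² = 10 ℏ².
For m_l = 1: cos θ = 1/√6, θ ≈ 65.91°.
cos θ_min = 2/√6, so θ_min ≈ 35.26°.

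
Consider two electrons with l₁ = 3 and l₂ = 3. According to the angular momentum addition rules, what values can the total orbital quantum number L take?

Angular momentum addition gives L = |l₁ − l₂|, …, l₁ + l₂.
L ∈ {0, 1, 2, 3, 4, 5, 6}.

L = 0, 1, 2, 3, 4, 5, 6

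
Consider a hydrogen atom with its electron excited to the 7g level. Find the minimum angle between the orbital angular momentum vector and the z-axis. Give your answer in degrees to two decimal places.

θ_min ≈ 26.57°

The 7g level has l = 4.
|L| = √(l(l+1)) ℏ = 2√5 ℏ.
The smallest angle corresponds to the largest L_z, i.e. m_l = l = 4, giving L_z = 4ℏ.
cos θ_min = 4/√20, so θ_min ≈ 26.57°.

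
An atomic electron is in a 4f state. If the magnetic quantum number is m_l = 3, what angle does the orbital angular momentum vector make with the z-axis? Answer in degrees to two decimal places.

θ ≈ 30.00°

For 4f, l = 3.
|L| = ℏ√(l(l+1)) = 2√3 ℏ.
L_z = m_l ℏ = 3ℏ.
cos θ = L_z/|L| = 3/√12, so θ ≈ 30.00°.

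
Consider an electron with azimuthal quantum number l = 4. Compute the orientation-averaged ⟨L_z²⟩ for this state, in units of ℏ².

⟨L_z²⟩ = 6.667 ℏ²

The allowed m_l values are -4, -3, -2, -1, 0, 1, 2, 3, 4.
⟨L_z²⟩ = ℏ²·(Σ m_l²)/(2l+1) = ℏ²·60/9 = 6.667ℏ².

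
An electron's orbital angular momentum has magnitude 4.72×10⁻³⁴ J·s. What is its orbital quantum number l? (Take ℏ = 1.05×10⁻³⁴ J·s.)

|L|/ℏ = (4.72×10⁻³⁴)/(1.05×10⁻³⁴) ≈ 4.495.
Set l(l+1) = 20.21; the integer solution is l = 4.

l = 4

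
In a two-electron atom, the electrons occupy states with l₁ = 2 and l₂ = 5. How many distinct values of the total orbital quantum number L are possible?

5

Angular momentum addition gives L = |l₁ − l₂|, …, l₁ + l₂.
Allowed values: L = 3, 4, 5, 6, 7.
That is 5 values.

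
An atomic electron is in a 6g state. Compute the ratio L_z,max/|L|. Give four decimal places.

For 6g, l = 4.
|L| = 2√5 ℏ ≈ 4.4721ℏ, while L_z,max = lℏ = 4ℏ.
L_z,max/|L| = 4/√20 = 0.8944.

L_z,max/|L| = 0.8944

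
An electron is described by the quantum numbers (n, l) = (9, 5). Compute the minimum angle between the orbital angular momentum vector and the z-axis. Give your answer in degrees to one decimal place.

θ_min ≈ 24.1°

|L| = √(l(l+1)) ℏ = √30 ℏ.
The smallest angle corresponds to the largest L_z, i.e. m_l = l = 5, giving L_z = 5ℏ.
cos θ_min = 5/√30, so θ_min ≈ 24.1°.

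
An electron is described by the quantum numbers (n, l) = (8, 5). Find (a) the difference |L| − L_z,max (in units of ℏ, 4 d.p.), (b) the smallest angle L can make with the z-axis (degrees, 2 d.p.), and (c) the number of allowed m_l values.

|L| − L_z,max = (√30 − 5)ℏ ≈ 0.4772ℏ.
cos θ_min = 5/√30, so θ_min ≈ 24.09°.
There are 2l+1 = 11 values of m_l.

|L|−L_z,max ≈ 0.4772ℏ; θ_min ≈ 24.09°; 11 values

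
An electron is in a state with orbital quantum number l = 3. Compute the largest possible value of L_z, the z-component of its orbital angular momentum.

L_z = m_l ℏ with m_l ∈ {−3, …, 3}; the maximum is m_l = 3.

L_z,max = 3ℏ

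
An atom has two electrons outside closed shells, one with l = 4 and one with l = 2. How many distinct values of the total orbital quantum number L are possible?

By the triangle rule, |l₁ − l₂| ≤ L ≤ l₁ + l₂.
So L can be 2, 3, 4, 5, 6.
That is 5 values.

5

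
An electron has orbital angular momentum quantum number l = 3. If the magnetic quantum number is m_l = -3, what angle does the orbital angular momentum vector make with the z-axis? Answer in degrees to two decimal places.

θ ≈ 150.00°

|L|² = l(l+1)ℏ² = 12ℏ², so |L| = 2√3 ℏ.
L_z = m_l ℏ = −3ℏ.
cos θ = L_z/|L| = -3/√12, so θ ≈ 150.00°.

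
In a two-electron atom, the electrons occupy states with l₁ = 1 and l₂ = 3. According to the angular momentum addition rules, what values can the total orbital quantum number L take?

The total orbital quantum number L ranges from |l₁ − l₂| to l₁ + l₂ in integer steps.
So L can be 2, 3, 4.

L = 2, 3, 4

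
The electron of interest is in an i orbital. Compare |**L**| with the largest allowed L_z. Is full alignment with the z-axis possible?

No: L_z,max = 6ℏ < |L| = √42 ℏ ≈ 6.481ℏ

An i state has l = 6.
|L| = √42 ℏ ≈ 6.4807ℏ, while L_z,max = lℏ = 6ℏ.
Since |L| > L_z,max, the vector can never point exactly along z; the closest it comes is θ_min = arccos(6/√42) ≈ 22.2°.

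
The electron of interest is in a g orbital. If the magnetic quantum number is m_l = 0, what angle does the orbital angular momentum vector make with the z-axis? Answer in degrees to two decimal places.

θ ≈ 90.00°

For a g orbital, l = 4.
|L| = ℏ√(l(l+1)) = 2√5 ℏ.
L_z = m_l ℏ = 0ℏ.
cos θ = L_z/|L| = 0/√20, so θ ≈ 90.00°.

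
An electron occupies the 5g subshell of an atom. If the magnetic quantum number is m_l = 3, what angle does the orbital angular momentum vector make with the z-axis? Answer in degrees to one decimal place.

θ ≈ 47.9°

5g means n = 5, l = 4.
|L| = √(l(l+1)) ℏ = 2√5 ℏ.
L_z = m_l ℏ = 3ℏ.
cos θ = L_z/|L| = 3/√20, so θ ≈ 47.9°.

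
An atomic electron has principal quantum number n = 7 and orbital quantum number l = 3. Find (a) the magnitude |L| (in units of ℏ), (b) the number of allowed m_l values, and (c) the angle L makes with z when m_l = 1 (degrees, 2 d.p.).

|L| = ℏ√(3·4) = 2√3 ℏ ≈ 3.464ℏ.
There are 2l+1 = 7 values of m_l.
For m_l = 1: cos θ = 1/√12, θ ≈ 73.22°.

|L| = 2√3 ℏ ≈ 3.464ℏ; 7 values; θ(m_l=1) ≈ 73.22°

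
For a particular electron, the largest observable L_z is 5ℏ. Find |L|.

|L| = √30 ℏ ≈ 5.477ℏ

The maximum L_z equals lℏ, giving l = 5.
|L| = √(l(l+1)) ℏ = √30 ℏ.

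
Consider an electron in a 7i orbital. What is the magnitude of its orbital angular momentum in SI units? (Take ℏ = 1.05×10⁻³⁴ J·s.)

|L| = 6.80×10⁻³⁴ J·s

7i means n = 7, l = 6.
|L| = ℏ√(l(l+1)) = ℏ√(6·7) = √42 ℏ
Numerically, |L| = 6.481 × (1.05×10⁻³⁴ J·s) = 6.80×10⁻³⁴ J·s.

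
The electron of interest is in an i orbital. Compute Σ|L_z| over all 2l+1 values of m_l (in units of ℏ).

Σ|L_z| = 42 ℏ

For an i orbital, l = 6.
m_l ∈ {-6, -5, -4, -3, -2, -1, 0, 1, 2, 3, 4, 5, 6}.
Σ|m_l| = 2·6(6+1)/2 = 42.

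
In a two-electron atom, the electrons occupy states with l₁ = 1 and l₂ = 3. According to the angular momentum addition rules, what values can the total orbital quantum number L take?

Angular momentum addition gives L = |l₁ − l₂|, …, l₁ + l₂.
So L can be 2, 3, 4.

L = 2, 3, 4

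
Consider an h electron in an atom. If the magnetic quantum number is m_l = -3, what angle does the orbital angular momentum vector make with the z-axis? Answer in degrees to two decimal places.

θ ≈ 123.21°

For an h orbital, l = 5.
|L| = ℏ√(l(l+1)) = √30 ℏ.
L_z = m_l ℏ = −3ℏ.
cos θ = L_z/|L| = -3/√30, so θ ≈ 123.21°.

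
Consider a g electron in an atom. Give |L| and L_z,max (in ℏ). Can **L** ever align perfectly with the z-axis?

No: L_z,max = 4ℏ < |L| = 2√5 ℏ ≈ 4.472ℏ

For a g orbital, l = 4.
|L| = 2√5 ℏ ≈ 4.4721ℏ, while L_z,max = lℏ = 4ℏ.
Since |L| > L_z,max, the vector can never point exactly along z; the closest it comes is θ_min = arccos(4/√20) ≈ 26.6°.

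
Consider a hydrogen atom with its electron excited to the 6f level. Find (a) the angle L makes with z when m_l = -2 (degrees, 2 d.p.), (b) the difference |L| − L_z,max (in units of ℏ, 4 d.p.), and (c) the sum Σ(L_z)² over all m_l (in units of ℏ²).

The 6f level has l = 3.
For m_l = -2: cos θ = -2/√12, θ ≈ 125.26°.
|L| − L_z,max = (2√3 − 3)ℏ ≈ 0.4641ℏ.
Σ m_l² = 28, so Σ(L_z)² = 28 ℏ².

θ(m_l=-2) ≈ 125.26°; |L|−L_z,max ≈ 0.4641ℏ; Σ(L_z)² = 28 ℏ²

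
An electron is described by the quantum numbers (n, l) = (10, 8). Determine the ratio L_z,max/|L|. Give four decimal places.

L_z,max/|L| = 0.9428

|L| = 6√2 ℏ ≈ 8.4853ℏ, while L_z,max = lℏ = 8ℏ.
L_z,max/|L| = 8/√72 = 0.9428.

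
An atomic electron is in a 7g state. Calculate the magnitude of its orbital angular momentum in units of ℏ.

The 7g subshell has l = 4.
|L| = ℏ√(l(l+1)) = ℏ√(4·5) = 2√5 ℏ

|L| = 2√5 ℏ ≈ 4.472ℏ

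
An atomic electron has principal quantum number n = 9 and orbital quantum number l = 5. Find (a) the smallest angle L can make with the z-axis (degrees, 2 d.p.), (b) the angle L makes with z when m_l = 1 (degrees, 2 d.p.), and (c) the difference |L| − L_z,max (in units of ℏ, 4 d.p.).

θ_min ≈ 24.09°; θ(m_l=1) ≈ 79.48°; |L|−L_z,max ≈ 0.4772ℏ

cos θ_min = 5/√30, so θ_min ≈ 24.09°.
For m_l = 1: cos θ = 1/√30, θ ≈ 79.48°.
|L| − L_z,max = (√30 − 5)ℏ ≈ 0.4772ℏ.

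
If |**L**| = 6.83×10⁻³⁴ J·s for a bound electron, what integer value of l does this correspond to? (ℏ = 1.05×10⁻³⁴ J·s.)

l = 6

|L|/ℏ = (6.83×10⁻³⁴)/(1.05×10⁻³⁴) ≈ 6.505.
(|L|/ℏ)² = l(l+1) ≈ 42.31 ⇒ l = 6.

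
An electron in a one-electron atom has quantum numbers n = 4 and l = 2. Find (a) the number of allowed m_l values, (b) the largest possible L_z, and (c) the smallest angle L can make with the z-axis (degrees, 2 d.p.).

There are 2l+1 = 5 values of m_l.
L_z,max = lℏ = 2ℏ.
cos θ_min = 2/√6, so θ_min ≈ 35.26°.

5 values; L_z,max = 2ℏ; θ_min ≈ 35.26°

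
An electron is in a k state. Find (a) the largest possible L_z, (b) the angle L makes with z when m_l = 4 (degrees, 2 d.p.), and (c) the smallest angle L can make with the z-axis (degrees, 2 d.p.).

L_z,max = 7ℏ; θ(m_l=4) ≈ 57.69°; θ_min ≈ 20.70°

For a k orbital, l = 7.
L_z,max = lℏ = 7ℏ.
For m_l = 4: cos θ = 4/√56, θ ≈ 57.69°.
cos θ_min = 7/√56, so θ_min ≈ 20.70°.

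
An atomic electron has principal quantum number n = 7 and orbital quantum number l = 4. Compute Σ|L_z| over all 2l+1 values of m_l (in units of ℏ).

The allowed m_l values are -4, -3, -2, -1, 0, 1, 2, 3, 4.
Σ|m_l| = l(l+1) = 20.

Σ|L_z| = 20 ℏ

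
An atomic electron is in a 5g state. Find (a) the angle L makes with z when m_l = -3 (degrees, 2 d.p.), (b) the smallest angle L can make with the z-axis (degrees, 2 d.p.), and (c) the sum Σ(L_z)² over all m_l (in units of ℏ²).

For 5g, l = 4.
For m_l = -3: cos θ = -3/√20, θ ≈ 132.13°.
cos θ_min = 4/√20, so θ_min ≈ 26.57°.
Σ m_l² = 60, so Σ(L_z)² = 60 ℏ².

θ(m_l=-3) ≈ 132.13°; θ_min ≈ 26.57°; Σ(L_z)² = 60 ℏ²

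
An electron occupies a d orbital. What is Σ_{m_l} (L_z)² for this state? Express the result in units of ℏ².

Σ(L_z)² = 10 ℏ²

For a d orbital, l = 2.
m_l runs from −2 to 2, i.e. {-2, -1, 0, 1, 2}.
Σ m_l² = 2·(1 + 4) = 10.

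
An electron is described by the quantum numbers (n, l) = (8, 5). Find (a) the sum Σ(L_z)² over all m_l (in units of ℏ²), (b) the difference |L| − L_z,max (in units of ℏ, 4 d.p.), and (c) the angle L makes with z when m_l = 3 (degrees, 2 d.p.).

Σ(L_z)² = 110 ℏ²; |L|−L_z,max ≈ 0.4772ℏ; θ(m_l=3) ≈ 56.79°

Σ m_l² = 110, so Σ(L_z)² = 110 ℏ².
|L| − L_z,max = (√30 − 5)ℏ ≈ 0.4772ℏ.
For m_l = 3: cos θ = 3/√30, θ ≈ 56.79°.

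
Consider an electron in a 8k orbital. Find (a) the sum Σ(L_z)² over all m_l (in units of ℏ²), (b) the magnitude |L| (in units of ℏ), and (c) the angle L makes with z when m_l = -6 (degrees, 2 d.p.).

Σ(L_z)² = 280 ℏ²; |L| = 2√14 ℏ ≈ 7.483ℏ; θ(m_l=-6) ≈ 143.30°

For 8k, l = 7.
Σ m_l² = 280, so Σ(L_z)² = 280 ℏ².
|L| = ℏ√(7·8) = 2√14 ℏ ≈ 7.483ℏ.
For m_l = -6: cos θ = -6/√56, θ ≈ 143.30°.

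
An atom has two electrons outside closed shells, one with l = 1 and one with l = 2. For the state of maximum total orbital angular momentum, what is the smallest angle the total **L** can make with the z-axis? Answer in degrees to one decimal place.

θ_min ≈ 30.0°

L runs from |1 − 2| = 1 to 1 + 2 = 3.
So L can be 1, 2, 3.
The maximum is L = 3, with |L_tot| = ℏ√(3·4) = 2√3 ℏ.
The minimum angle with z is arccos(3/√12) ≈ 30.0°.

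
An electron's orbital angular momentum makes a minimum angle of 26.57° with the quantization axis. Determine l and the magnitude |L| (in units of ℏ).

cos θ_min = l/√(l(l+1)) = √(l/(l+1)), so l/(l+1) = cos²(26.57°) = 0.7999.
Thus l = 0.7999/(1 − 0.7999) ≈ 4.
Then |L| = ℏ√(4·5) = 2√5 ℏ.

l = 4, |L| = 2√5 ℏ ≈ 4.472ℏ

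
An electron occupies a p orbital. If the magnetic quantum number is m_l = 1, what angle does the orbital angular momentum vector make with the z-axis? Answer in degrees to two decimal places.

θ ≈ 45.00°

For a p orbital, l = 1.
|L| = √(l(l+1)) ℏ = √2 ℏ.
L_z = m_l ℏ = 1ℏ.
cos θ = L_z/|L| = 1/√2, so θ ≈ 45.00°.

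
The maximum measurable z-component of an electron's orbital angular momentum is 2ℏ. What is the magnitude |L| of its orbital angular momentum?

|L| = √6 ℏ ≈ 2.449ℏ

L_z,max = lℏ, so l = 2.
|L| = ℏ√(l(l+1)) = √6 ℏ.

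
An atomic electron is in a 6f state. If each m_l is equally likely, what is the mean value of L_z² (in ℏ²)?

The 6f subshell has l = 3.
m_l runs from −3 to 3, i.e. {-3, -2, -1, 0, 1, 2, 3}.
⟨L_z²⟩ = ℏ²·l(l+1)/3 = 4ℏ².

⟨L_z²⟩ = 4 ℏ²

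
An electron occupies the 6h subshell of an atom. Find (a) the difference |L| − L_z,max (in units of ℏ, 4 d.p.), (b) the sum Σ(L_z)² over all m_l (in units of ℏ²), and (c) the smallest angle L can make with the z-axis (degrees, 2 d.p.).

The 6h subshell has l = 5.
|L| − L_z,max = (√30 − 5)ℏ ≈ 0.4772ℏ.
Σ m_l² = 110, so Σ(L_z)² = 110 ℏ².
cos θ_min = 5/√30, so θ_min ≈ 24.09°.

|L|−L_z,max ≈ 0.4772ℏ; Σ(L_z)² = 110 ℏ²; θ_min ≈ 24.09°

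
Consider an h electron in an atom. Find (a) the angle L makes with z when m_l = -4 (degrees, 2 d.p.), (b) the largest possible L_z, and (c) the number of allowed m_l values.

For an h orbital, l = 5.
For m_l = -4: cos θ = -4/√30, θ ≈ 136.91°.
L_z,max = lℏ = 5ℏ.
There are 2l+1 = 11 values of m_l.

θ(m_l=-4) ≈ 136.91°; L_z,max = 5ℏ; 11 values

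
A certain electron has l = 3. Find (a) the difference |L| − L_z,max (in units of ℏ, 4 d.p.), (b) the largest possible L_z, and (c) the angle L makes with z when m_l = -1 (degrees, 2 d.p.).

|L|−L_z,max ≈ 0.4641ℏ; L_z,max = 3ℏ; θ(m_l=-1) ≈ 106.78°

|L| − L_z,max = (2√3 − 3)ℏ ≈ 0.4641ℏ.
L_z,max = lℏ = 3ℏ.
For m_l = -1: cos θ = -1/√12, θ ≈ 106.78°.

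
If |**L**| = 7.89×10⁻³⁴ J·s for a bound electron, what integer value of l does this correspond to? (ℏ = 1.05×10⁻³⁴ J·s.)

In units of ℏ, |L| ≈ 7.514.
(|L|/ℏ)² = l(l+1) ≈ 56.46 ⇒ l = 7.

l = 7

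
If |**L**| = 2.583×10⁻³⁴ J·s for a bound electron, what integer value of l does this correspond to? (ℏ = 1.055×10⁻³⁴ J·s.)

l = 2

|L|/ℏ = (2.583×10⁻³⁴)/(1.055×10⁻³⁴) ≈ 2.448.
l(l+1) ≈ 2.448² ≈ 5.99, so l = 2.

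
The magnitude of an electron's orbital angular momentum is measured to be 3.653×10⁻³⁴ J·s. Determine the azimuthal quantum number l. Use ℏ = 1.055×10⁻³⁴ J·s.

|L|/ℏ = (3.653×10⁻³⁴)/(1.055×10⁻³⁴) ≈ 3.463.
Set l(l+1) = 11.99; the integer solution is l = 3.

l = 3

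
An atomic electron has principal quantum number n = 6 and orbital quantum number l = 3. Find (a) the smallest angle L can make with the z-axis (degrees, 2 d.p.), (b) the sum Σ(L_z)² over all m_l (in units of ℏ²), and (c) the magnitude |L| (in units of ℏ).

cos θ_min = 3/√12, so θ_min ≈ 30.00°.
Σ m_l² = 28, so Σ(L_z)² = 28 ℏ².
|L| = ℏ√(3·4) = 2√3 ℏ ≈ 3.464ℏ.

θ_min ≈ 30.00°; Σ(L_z)² = 28 ℏ²; |L| = 2√3 ℏ ≈ 3.464ℏ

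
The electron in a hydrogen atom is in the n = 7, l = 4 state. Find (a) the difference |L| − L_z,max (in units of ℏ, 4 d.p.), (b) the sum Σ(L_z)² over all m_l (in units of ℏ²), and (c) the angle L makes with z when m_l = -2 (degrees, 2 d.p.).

|L| − L_z,max = (2√5 − 4)ℏ ≈ 0.4721ℏ.
Σ m_l² = 60, so Σ(L_z)² = 60 ℏ².
For m_l = -2: cos θ = -2/√20, θ ≈ 116.57°.

|L|−L_z,max ≈ 0.4721ℏ; Σ(L_z)² = 60 ℏ²; θ(m_l=-2) ≈ 116.57°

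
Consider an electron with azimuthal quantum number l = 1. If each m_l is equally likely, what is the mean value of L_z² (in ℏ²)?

m_l runs from −1 to 1, i.e. {-1, 0, 1}.
⟨L_z²⟩ = ℏ²·l(l+1)/3 = 0.6667ℏ².

⟨L_z²⟩ = 0.6667 ℏ²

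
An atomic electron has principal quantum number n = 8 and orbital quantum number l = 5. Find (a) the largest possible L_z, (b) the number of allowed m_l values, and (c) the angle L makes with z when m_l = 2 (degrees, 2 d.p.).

L_z,max = lℏ = 5ℏ.
There are 2l+1 = 11 values of m_l.
For m_l = 2: cos θ = 2/√30, θ ≈ 68.58°.

L_z,max = 5ℏ; 11 values; θ(m_l=2) ≈ 68.58°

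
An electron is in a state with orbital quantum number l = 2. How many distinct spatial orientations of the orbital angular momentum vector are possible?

The number of m_l values is 2l + 1 = 2·2 + 1 = 5.

5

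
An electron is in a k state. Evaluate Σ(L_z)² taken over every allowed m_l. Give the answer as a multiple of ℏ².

Σ(L_z)² = 280 ℏ²

For a k orbital, l = 7.
m_l ∈ {-7, -6, -5, -4, -3, -2, -1, 0, 1, 2, 3, 4, 5, 6, 7}.
Σ m_l² = l(l+1)(2l+1)/3 = 7·8·15/3 = 280.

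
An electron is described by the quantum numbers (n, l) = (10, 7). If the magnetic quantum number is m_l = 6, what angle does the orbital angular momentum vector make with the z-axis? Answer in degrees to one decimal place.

θ ≈ 36.7°

|L| = ℏ√(l(l+1)) = 2√14 ℏ.
L_z = m_l ℏ = 6ℏ.
cos θ = L_z/|L| = 6/√56, so θ ≈ 36.7°.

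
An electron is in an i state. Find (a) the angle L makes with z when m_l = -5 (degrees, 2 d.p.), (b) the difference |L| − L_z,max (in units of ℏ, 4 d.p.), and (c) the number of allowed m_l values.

θ(m_l=-5) ≈ 140.49°; |L|−L_z,max ≈ 0.4807ℏ; 13 values

I corresponds to l = 6.
For m_l = -5: cos θ = -5/√42, θ ≈ 140.49°.
|L| − L_z,max = (√42 − 6)ℏ ≈ 0.4807ℏ.
There are 2l+1 = 13 values of m_l.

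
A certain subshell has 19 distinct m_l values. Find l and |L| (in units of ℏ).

19 = 2l + 1, so l = (19−1)/2 = 9.
|L| = ℏ√(l(l+1)) = ℏ√(9·10) = 3√10 ℏ.

l = 9, |L| = 3√10 ℏ ≈ 9.487ℏ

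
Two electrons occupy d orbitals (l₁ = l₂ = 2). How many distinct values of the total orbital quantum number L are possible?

5

By the triangle rule, |l₁ − l₂| ≤ L ≤ l₁ + l₂.
Allowed values: L = 0, 1, 2, 3, 4.
That is 5 values.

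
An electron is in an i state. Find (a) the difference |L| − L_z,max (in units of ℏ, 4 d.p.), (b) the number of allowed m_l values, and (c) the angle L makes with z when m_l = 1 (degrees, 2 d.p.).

I corresponds to l = 6.
|L| − L_z,max = (√42 − 6)ℏ ≈ 0.4807ℏ.
There are 2l+1 = 13 values of m_l.
For m_l = 1: cos θ = 1/√42, θ ≈ 81.12°.

|L|−L_z,max ≈ 0.4807ℏ; 13 values; θ(m_l=1) ≈ 81.12°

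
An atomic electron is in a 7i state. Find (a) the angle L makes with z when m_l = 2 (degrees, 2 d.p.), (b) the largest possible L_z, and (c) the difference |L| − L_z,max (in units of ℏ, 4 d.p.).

θ(m_l=2) ≈ 72.02°; L_z,max = 6ℏ; |L|−L_z,max ≈ 0.4807ℏ

7i means n = 7, l = 6.
For m_l = 2: cos θ = 2/√42, θ ≈ 72.02°.
L_z,max = lℏ = 6ℏ.
|L| − L_z,max = (√42 − 6)ℏ ≈ 0.4807ℏ.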